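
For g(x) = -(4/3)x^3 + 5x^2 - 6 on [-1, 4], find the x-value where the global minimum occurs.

The derivative is -4x^2 + 10x, which vanishes at x = 0 and x = 5/2.
Evaluating at the critical points and endpoints: g(-1) = 1/3; g(0) = -6; g(5/2) = 53/12; g(4) = -34/3.
So the minimum is g(4) = -34/3.

4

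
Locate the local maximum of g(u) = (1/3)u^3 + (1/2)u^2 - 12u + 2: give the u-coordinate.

Critical points: g'(u) = u^2 + u - 12 vanishes at u = -4, 3.
g''(u) = 2u + 1. g''(-4) = -7 < 0 ⇒ local maximum; g''(3) = 7 > 0 ⇒ local minimum.
Thus g has its local maximum at u = -4, with value 110/3.

-4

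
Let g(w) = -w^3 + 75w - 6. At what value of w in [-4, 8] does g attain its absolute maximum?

Differentiating, g'(w) = -3w^2 + 75; whose only zero in [-4, 8] is w = 5.
Candidates: g(-4) = -242, g(5) = 244, g(8) = 82.
The maximum over the interval is 244, attained at w = 5.

5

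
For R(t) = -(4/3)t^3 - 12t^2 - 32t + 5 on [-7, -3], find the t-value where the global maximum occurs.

-7

R'(t) = -4t^2 - 24t - 32, whose only zero in [-7, -3] is t = -4.
Candidates: R(-7) = 295/3,  R(-4) = 79/3,  R(-3) = 29.
So the maximum is R(-7) = 295/3.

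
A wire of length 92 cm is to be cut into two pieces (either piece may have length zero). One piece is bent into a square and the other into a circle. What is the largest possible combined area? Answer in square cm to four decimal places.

Let x be the length used for the square. Square side x/4; circle radius (92−x)/(2π).
A(x) = (x/4)² + π·((92−x)/(2π))² = x²/16 + (92−x)²/(4π) for 0 ≤ x ≤ 92. A'(x) = x/8 − (92−x)/(2π) = 0 gives x = 4·92/(π+4) ≈ 51.5291.
A'' > 0, so the interior critical point is a minimum; the maximum is at an endpoint. A(0) = 673.5437 and A(92) = 529.0000, so the largest area is 673.5437.

673.5437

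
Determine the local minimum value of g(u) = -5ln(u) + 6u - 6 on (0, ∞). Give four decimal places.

g'(u) = -5/u + 6 = 0 gives u = 5/6.
g''(u) = 5/u², which is positive for u > 0, so this is a local minimum.
g(5/6) = -5·ln(5/6) + 5 - 6 ≈ -0.0884.

-0.0884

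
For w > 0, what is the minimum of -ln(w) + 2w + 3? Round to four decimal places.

4.6931

h'(w) = -1/w + 2 = 0 gives w = 1/2.
h''(w) = 1/w², which is positive for w > 0, so this is a local minimum.
h(1/2) = -1·ln(1/2) + 1 + 3 ≈ 4.6931.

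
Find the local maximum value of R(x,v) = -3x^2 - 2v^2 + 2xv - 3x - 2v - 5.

-29/10

∂R/∂x = -6x + 2v - 3 = 0 and ∂R/∂v = 2x - 4v - 2 = 0, so (x, v) = (-4/5, -9/10).
The Hessian has R_{xx} = -6, R_{vv} = -4, R_{xv} = 2, giving D = 20 > 0 with R_{xx} < 0, so the point is a local maximum.
R(-4/5, -9/10) = -29/10.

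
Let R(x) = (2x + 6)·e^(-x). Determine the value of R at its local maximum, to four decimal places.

By the product rule, R'(x) = (-2x - 4)·e^(-x). Since e^(-x) > 0, the only critical point is x = -2.
R''(-2) has the same sign as -2 < 0, so this is a local maximum.
R(-2) = (2)·e^(2) ≈ 14.7781.

14.7781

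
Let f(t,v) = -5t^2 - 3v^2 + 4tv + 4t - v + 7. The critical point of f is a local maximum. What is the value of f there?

∂f/∂t = -10t + 4v + 4 = 0 and ∂f/∂v = 4t - 6v - 1 = 0, so (t, v) = (5/11, 3/22).
The Hessian has f_{tt} = -10, f_{vv} = -6, f_{tv} = 4, giving D = 44 > 0 with f_{tt} < 0, so the point is a local maximum.
f(5/11, 3/22) = 345/44.

345/44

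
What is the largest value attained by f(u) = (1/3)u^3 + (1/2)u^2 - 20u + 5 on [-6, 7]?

455/6

Differentiating, f'(u) = u^2 + u - 20; which vanishes at u = -5 and u = 4.
Candidates: f(-6) = 71,  f(-5) = 455/6,  f(4) = -137/3,  f(7) = 23/6.
The maximum over the interval is 455/6, attained at u = -5.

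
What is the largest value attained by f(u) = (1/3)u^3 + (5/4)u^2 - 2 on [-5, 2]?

17/3

The derivative is u^2 + (5/2)u, which vanishes at u = -5/2 and u = 0.
Candidates: f(-5) = -149/12,  f(-5/2) = 29/48,  f(0) = -2,  f(2) = 17/3.
The maximum over the interval is 17/3, attained at u = 2.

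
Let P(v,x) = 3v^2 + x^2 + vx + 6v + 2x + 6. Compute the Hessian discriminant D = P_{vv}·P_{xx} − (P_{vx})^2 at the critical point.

11

∂P/∂v = 6v + x + 6 = 0 and ∂P/∂x = v + 2x + 2 = 0, so (v, x) = (-10/11, -6/11).
The Hessian has P_{vv} = 6, P_{xx} = 2, P_{vx} = 1, giving D = 11 > 0 with P_{vv} > 0, so the point is a local minimum.
D = (6)·(2) − (1)^2 = 11.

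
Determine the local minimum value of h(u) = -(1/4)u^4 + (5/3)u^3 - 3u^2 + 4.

h'(u) = -u^3 + 5u^2 - 6u = 0 at u = 0, 2, 3.
h''(u) = -3u^2 + 10u - 6. h''(0) = -6 < 0 ⇒ local maximum; h''(2) = 2 > 0 ⇒ local minimum; h''(3) = -3 < 0 ⇒ local maximum.
So the local minimum value is h(2) = 4/3.

4/3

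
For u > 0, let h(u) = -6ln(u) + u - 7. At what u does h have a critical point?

h'(u) = -6/u + 1 = 0 gives u = 6.
h''(u) = 6/u², which is positive for u > 0, so this is a local minimum.
h(6) = -6·ln(6) + 6 - 7 ≈ -11.7506.

6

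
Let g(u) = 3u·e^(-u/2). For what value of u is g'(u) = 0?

2

g'(u) = 3·e^(-u/2) + (3u)·(-1/2)·e^(-u/2) = (-(3/2)u + 3)·e^(-u/2). Since e^(-u/2) > 0, the only critical point is u = 2.
g''(2) has the same sign as -3/2 < 0, so this is a local maximum.
g(2) = (6)·e^(-1) ≈ 2.2073.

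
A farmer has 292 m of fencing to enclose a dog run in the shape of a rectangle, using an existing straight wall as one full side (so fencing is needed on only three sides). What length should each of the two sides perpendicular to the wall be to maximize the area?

Let the sides perpendicular to the wall have length x and the parallel side y, so 2x + y = 292 and the area is A = xy = x(292 − 2x).
A'(x) = 292 − 4x = 0 gives x = 73, and A''(x) = −4 < 0 confirms a maximum.
Then y = 292 − 2·73 = 146 and A = 10658.

73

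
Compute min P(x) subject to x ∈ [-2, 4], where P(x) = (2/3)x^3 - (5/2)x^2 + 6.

The derivative is 2x^2 - 5x, which vanishes at x = 0 and x = 5/2.
Evaluating at the critical points and endpoints: P(-2) = -28/3, P(0) = 6, P(5/2) = 19/24, P(4) = 26/3.
The minimum over the interval is -28/3, attained at x = -2.

-28/3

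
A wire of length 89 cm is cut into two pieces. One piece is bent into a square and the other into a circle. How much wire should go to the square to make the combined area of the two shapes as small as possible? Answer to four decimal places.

Let x be the length used for the square. Square side x/4; circle radius (89−x)/(2π).
A(x) = (x/4)² + π·((89−x)/(2π))² = x²/16 + (89−x)²/(4π) for 0 ≤ x ≤ 89. A'(x) = x/8 − (89−x)/(2π) = 0 gives x = 4·89/(π+4) ≈ 49.8488.
A'' = 1/8 + 1/(2π) > 0, so this gives the minimum combined area; x ≈ 49.8488 cm to the square.

49.8488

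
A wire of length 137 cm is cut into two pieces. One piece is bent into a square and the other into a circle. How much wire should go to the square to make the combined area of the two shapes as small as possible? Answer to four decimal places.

Let x be the length used for the square. Square side x/4; circle radius (137−x)/(2π).
A(x) = (x/4)² + π·((137−x)/(2π))² = x²/16 + (137−x)²/(4π) for 0 ≤ x ≤ 137. A'(x) = x/8 − (137−x)/(2π) = 0 gives x = 4·137/(π+4) ≈ 76.7336.
A'' = 1/8 + 1/(2π) > 0, so this gives the minimum combined area; x ≈ 76.7336 cm to the square.

76.7336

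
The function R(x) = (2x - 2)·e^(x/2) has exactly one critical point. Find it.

-1

By the product rule, R'(x) = (x + 1)·e^(x/2). Since e^(x/2) > 0, the only critical point is x = -1.
R''(-1) has the same sign as 1 > 0, so this is a local minimum.
R(-1) = (-4)·e^(-1/2) ≈ -2.4261.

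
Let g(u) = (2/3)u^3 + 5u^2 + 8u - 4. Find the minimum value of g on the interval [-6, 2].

-16

Differentiating, g'(u) = 2u^2 + 10u + 8; which vanishes at u = -4 and u = -1.
Candidates: g(-6) = -16; g(-4) = 4/3; g(-1) = -23/3; g(2) = 112/3.
Hence the absolute minimum is -16 at u = -6.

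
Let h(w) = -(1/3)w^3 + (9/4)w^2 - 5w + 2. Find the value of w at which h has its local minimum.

h'(w) = -w^2 + (9/2)w - 5 = 0 at w = 2, 5/2.
h''(w) = -2w + 9/2. h''(2) = 1/2 > 0 ⇒ local minimum; h''(5/2) = -1/2 < 0 ⇒ local maximum.
Thus h has its local minimum at w = 2, with value -5/3.

2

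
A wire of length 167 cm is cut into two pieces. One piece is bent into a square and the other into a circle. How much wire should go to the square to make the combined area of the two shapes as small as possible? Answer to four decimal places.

Let x be the length used for the square. Square side x/4; circle radius (167−x)/(2π).
A(x) = (x/4)² + π·((167−x)/(2π))² = x²/16 + (167−x)²/(4π) for 0 ≤ x ≤ 167. A'(x) = x/8 − (167−x)/(2π) = 0 gives x = 4·167/(π+4) ≈ 93.5366.
A'' = 1/8 + 1/(2π) > 0, so this gives the minimum combined area; x ≈ 93.5366 cm to the square.

93.5366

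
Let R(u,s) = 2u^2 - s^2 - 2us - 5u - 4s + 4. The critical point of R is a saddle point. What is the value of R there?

95/12

∂R/∂u = 4u - 2s - 5 = 0 and ∂R/∂s = -2u - 2s - 4 = 0, so (u, s) = (1/6, -13/6).
The Hessian has R_{uu} = 4, R_{ss} = -2, R_{us} = -2, giving D = -12 < 0, so the point is a saddle point.
R(1/6, -13/6) = 95/12.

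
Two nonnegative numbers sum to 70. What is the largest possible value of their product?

1225

With x + y = 70, the product is P(x) = x(70 − x).
P'(x) = 70 − 2x = 0 gives x = 35; P'' = −2 < 0, so this is the maximum.
P = 35·35 = 1225.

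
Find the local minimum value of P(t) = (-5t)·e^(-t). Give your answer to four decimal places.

Differentiating with the product rule gives P'(t) = (5t - 5)·e^(-t). Since e^(-t) > 0, the only critical point is t = 1.
P''(1) has the same sign as 5 > 0, so this is a local minimum.
P(1) = (-5)·e^(-1) ≈ -1.8394.

-1.8394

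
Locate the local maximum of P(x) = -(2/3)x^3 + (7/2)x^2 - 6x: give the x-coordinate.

2

P'(x) = -2x^2 + 7x - 6. Setting P'(x) = 0 gives x ∈ {3/2, 2}.
Second-derivative test with P''(x) = -4x + 7: P''(3/2) = 1 > 0 ⇒ local minimum; P''(2) = -1 < 0 ⇒ local maximum.
The local maximum is P(2) = -10/3.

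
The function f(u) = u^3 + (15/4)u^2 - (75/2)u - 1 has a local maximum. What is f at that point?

621/4

f'(u) = 3u^2 + (15/2)u - 75/2 = 0 at u = -5, 5/2.
f''(u) = 6u + 15/2. f''(-5) = -45/2 < 0 ⇒ local maximum; f''(5/2) = 45/2 > 0 ⇒ local minimum.
So the local maximum value is f(-5) = 621/4.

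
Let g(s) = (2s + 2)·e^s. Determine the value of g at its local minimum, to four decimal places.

-0.2707

Differentiating with the product rule gives g'(s) = (2s + 4)·e^s. Since e^s > 0, the only critical point is s = -2.
g''(-2) has the same sign as 2 > 0, so this is a local minimum.
g(-2) = (-2)·e^(-2) ≈ -0.2707.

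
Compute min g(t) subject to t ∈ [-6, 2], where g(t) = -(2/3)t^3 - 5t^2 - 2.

g'(t) = -2t^2 - 10t, which vanishes at t = -5 and t = 0.
Evaluating at the critical points and endpoints: g(-6) = -38, g(-5) = -131/3, g(0) = -2, g(2) = -82/3.
The minimum over the interval is -131/3, attained at t = -5.

-131/3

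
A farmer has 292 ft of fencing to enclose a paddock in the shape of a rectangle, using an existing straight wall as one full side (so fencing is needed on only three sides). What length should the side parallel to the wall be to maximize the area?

Let the sides perpendicular to the wall have length x and the parallel side y, so 2x + y = 292 and the area is A = xy = x(292 − 2x).
A'(x) = 292 − 4x = 0 gives x = 73, and A''(x) = −4 < 0 confirms a maximum.
Then y = 292 − 2·73 = 146 and A = 10658.

146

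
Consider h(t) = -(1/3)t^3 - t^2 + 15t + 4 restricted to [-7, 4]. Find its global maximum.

h'(t) = -t^2 - 2t + 15, which vanishes at t = -5 and t = 3.
Evaluating at the critical points and endpoints: h(-7) = -107/3, h(-5) = -163/3, h(3) = 31, h(4) = 80/3.
Hence the absolute maximum is 31 at t = 3.

31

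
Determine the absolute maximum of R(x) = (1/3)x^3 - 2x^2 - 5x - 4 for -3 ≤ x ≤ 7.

Differentiating, R'(x) = x^2 - 4x - 5; which vanishes at x = -1 and x = 5.
Compare values at every candidate in [-3, 7]: R(-3) = -16,  R(-1) = -4/3,  R(5) = -112/3,  R(7) = -68/3.
The maximum over the interval is -4/3, attained at x = -1.

-4/3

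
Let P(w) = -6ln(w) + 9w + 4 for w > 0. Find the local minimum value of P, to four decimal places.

P'(w) = -6/w + 9 = 0 gives w = 2/3.
P''(w) = 6/w², which is positive for w > 0, so this is a local minimum.
P(2/3) = -6·ln(2/3) + 6 + 4 ≈ 12.4328.

12.4328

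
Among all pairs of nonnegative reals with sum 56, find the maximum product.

With x + y = 56, the product is P(x) = x(56 − x).
P'(x) = 56 − 2x = 0 gives x = 28; P'' = −2 < 0, so this is the maximum.
P = 28·28 = 784.

784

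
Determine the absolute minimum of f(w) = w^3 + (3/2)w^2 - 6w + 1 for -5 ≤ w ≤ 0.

f'(w) = 3w^2 + 3w - 6, whose only zero in [-5, 0] is w = -2.
Compare values at every candidate in [-5, 0]: f(-5) = -113/2, f(-2) = 11, f(0) = 1.
Hence the absolute minimum is -113/2 at w = -5.

-113/2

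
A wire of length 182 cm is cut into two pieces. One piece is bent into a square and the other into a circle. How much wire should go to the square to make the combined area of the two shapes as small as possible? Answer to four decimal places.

Let x be the length used for the square. Square side x/4; circle radius (182−x)/(2π).
A(x) = (x/4)² + π·((182−x)/(2π))² = x²/16 + (182−x)²/(4π) for 0 ≤ x ≤ 182. A'(x) = x/8 − (182−x)/(2π) = 0 gives x = 4·182/(π+4) ≈ 101.9380.
A'' = 1/8 + 1/(2π) > 0, so this gives the minimum combined area; x ≈ 101.9380 cm to the square.

101.9380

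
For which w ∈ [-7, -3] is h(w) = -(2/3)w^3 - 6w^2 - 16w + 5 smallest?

-4

The derivative is -2w^2 - 12w - 16, whose only zero in [-7, -3] is w = -4.
Candidates: h(-7) = 155/3; h(-4) = 47/3; h(-3) = 17.
So the minimum is h(-4) = 47/3.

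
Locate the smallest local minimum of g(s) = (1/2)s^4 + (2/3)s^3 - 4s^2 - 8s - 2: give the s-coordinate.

g'(s) = 2s^3 + 2s^2 - 8s - 8. Setting g'(s) = 0 gives s ∈ {-2, -1, 2}.
g''(s) = 6s^2 + 4s - 8. g''(-2) = 8 > 0 ⇒ local minimum; g''(-1) = -6 < 0 ⇒ local maximum; g''(2) = 24 > 0 ⇒ local minimum.
So the smallest local minimum value is g(2) = -62/3.

2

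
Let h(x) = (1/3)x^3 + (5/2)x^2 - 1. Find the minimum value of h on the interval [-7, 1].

-1

Differentiating, h'(x) = x^2 + 5x; which vanishes at x = -5 and x = 0.
Compare values at every candidate in [-7, 1]: h(-7) = 43/6,  h(-5) = 119/6,  h(0) = -1,  h(1) = 11/6.
The minimum over the interval is -1, attained at x = 0.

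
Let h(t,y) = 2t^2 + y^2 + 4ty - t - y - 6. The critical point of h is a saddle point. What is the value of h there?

∂h/∂t = 4t + 4y - 1 = 0 and ∂h/∂y = 4t + 2y - 1 = 0, so (t, y) = (1/4, 0).
The Hessian has h_{tt} = 4, h_{yy} = 2, h_{ty} = 4, giving D = -8 < 0, so the point is a saddle point.
h(1/4, 0) = -49/8.

-49/8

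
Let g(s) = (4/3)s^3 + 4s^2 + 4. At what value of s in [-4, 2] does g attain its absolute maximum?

g'(s) = 4s^2 + 8s, which vanishes at s = -2 and s = 0.
Compare values at every candidate in [-4, 2]: g(-4) = -52/3; g(-2) = 28/3; g(0) = 4; g(2) = 92/3.
Hence the absolute maximum is 92/3 at s = 2.

2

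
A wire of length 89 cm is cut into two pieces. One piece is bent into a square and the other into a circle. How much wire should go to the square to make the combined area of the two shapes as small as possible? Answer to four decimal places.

49.8488

Let x be the length used for the square. Square side x/4; circle radius (89−x)/(2π).
A(x) = (x/4)² + π·((89−x)/(2π))² = x²/16 + (89−x)²/(4π) for 0 ≤ x ≤ 89. A'(x) = x/8 − (89−x)/(2π) = 0 gives x = 4·89/(π+4) ≈ 49.8488.
A'' = 1/8 + 1/(2π) > 0, so this gives the minimum combined area; x ≈ 49.8488 cm to the square.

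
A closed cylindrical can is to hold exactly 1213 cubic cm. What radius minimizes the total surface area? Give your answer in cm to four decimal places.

With radius r and height h, πr²h = 1213 so h = 1213/(πr²), and S(r) = 2πr² + 2πrh = 2πr² + 2·1213/r.
S'(r) = 4πr − 2·1213/r² = 0 ⇒ r³ = 1213/(2π), so r ≈ 5.7795 and h = 2r ≈ 11.5591.
S''(r) = 4π + 4·1213/r³ > 0, so this is the minimum; S ≈ 629.6343.

5.7795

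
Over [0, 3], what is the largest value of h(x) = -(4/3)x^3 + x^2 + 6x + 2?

35/4

Differentiating, h'(x) = -4x^2 + 2x + 6; whose only zero in [0, 3] is x = 3/2.
Evaluating at the critical points and endpoints: h(0) = 2; h(3/2) = 35/4; h(3) = -7.
Hence the absolute maximum is 35/4 at x = 3/2.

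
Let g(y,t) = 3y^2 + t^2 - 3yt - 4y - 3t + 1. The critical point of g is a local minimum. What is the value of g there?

∂g/∂y = 6y - 3t - 4 = 0 and ∂g/∂t = -3y + 2t - 3 = 0, so (y, t) = (17/3, 10).
The Hessian has g_{yy} = 6, g_{tt} = 2, g_{yt} = -3, giving D = 3 > 0 with g_{yy} > 0, so the point is a local minimum.
g(17/3, 10) = -76/3.

-76/3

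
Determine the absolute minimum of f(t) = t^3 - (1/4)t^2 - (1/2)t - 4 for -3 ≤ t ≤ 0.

-127/4

The derivative is 3t^2 - (1/2)t - 1/2, whose only zero in [-3, 0] is t = -1/3.
Candidates: f(-3) = -127/4,  f(-1/3) = -421/108,  f(0) = -4.
The minimum over the interval is -127/4, attained at t = -3.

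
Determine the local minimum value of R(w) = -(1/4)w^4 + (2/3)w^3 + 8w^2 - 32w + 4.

-80/3

R'(w) = -w^3 + 2w^2 + 16w - 32 = 0 at w = -4, 2, 4.
Since R''(w) = -3w^2 + 4w + 16, we get R''(-4) = -48 < 0 ⇒ local maximum; R''(2) = 12 > 0 ⇒ local minimum; R''(4) = -16 < 0 ⇒ local maximum.
So the local minimum value is R(2) = -80/3.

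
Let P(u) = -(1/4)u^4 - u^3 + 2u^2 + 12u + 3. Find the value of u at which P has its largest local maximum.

2

P'(u) = -u^3 - 3u^2 + 4u + 12 = 0 at u = -3, -2, 2.
Second-derivative test with P''(u) = -3u^2 - 6u + 4: P''(-3) = -5 < 0 ⇒ local maximum; P''(-2) = 4 > 0 ⇒ local minimum; P''(2) = -20 < 0 ⇒ local maximum.
Thus P has its largest local maximum at u = 2, with value 23.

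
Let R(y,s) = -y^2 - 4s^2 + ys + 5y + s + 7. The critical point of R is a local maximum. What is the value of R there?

211/15

∂R/∂y = -2y + s + 5 = 0 and ∂R/∂s = y - 8s + 1 = 0, so (y, s) = (41/15, 7/15).
The Hessian has R_{yy} = -2, R_{ss} = -8, R_{ys} = 1, giving D = 15 > 0 with R_{yy} < 0, so the point is a local maximum.
R(41/15, 7/15) = 211/15.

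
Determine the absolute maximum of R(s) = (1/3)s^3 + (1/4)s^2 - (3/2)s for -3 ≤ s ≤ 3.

Differentiating, R'(s) = s^2 + (1/2)s - 3/2; which vanishes at s = -3/2 and s = 1.
Compare values at every candidate in [-3, 3]: R(-3) = -9/4, R(-3/2) = 27/16, R(1) = -11/12, R(3) = 27/4.
So the maximum is R(3) = 27/4.

27/4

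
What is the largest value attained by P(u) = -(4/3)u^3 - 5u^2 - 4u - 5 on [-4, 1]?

49/3

The derivative is -4u^2 - 10u - 4, which vanishes at u = -2 and u = -1/2.
Compare values at every candidate in [-4, 1]: P(-4) = 49/3; P(-2) = -19/3; P(-1/2) = -49/12; P(1) = -46/3.
Hence the absolute maximum is 49/3 at u = -4.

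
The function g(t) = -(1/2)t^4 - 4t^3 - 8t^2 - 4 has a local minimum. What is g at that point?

-12

g'(t) = -2t^3 - 12t^2 - 16t = 0 at t = -4, -2, 0.
g''(t) = -6t^2 - 24t - 16. g''(-4) = -16 < 0 ⇒ local maximum; g''(-2) = 8 > 0 ⇒ local minimum; g''(0) = -16 < 0 ⇒ local maximum.
The local minimum is g(-2) = -12.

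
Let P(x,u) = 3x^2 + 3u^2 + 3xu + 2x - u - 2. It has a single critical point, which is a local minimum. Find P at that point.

∂P/∂x = 6x + 3u + 2 = 0 and ∂P/∂u = 3x + 6u - 1 = 0, so (x, u) = (-5/9, 4/9).
The Hessian has P_{xx} = 6, P_{uu} = 6, P_{xu} = 3, giving D = 27 > 0 with P_{xx} > 0, so the point is a local minimum.
P(-5/9, 4/9) = -25/9.

-25/9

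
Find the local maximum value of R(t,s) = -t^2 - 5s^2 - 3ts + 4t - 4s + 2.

166/11

∂R/∂t = -2t - 3s + 4 = 0 and ∂R/∂s = -3t - 10s - 4 = 0, so (t, s) = (52/11, -20/11).
The Hessian has R_{tt} = -2, R_{ss} = -10, R_{ts} = -3, giving D = 11 > 0 with R_{tt} < 0, so the point is a local maximum.
R(52/11, -20/11) = 166/11.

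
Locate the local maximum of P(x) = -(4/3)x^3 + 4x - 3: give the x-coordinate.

1

P'(x) = -4x^2 + 4. Setting P'(x) = 0 gives x ∈ {-1, 1}.
P''(x) = -8x. P''(-1) = 8 > 0 ⇒ local minimum; P''(1) = -8 < 0 ⇒ local maximum.
The local maximum is P(1) = -1/3.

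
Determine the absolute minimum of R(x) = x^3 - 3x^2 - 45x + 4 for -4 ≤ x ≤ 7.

R'(x) = 3x^2 - 6x - 45, which vanishes at x = -3 and x = 5.
Compare values at every candidate in [-4, 7]: R(-4) = 72,  R(-3) = 85,  R(5) = -171,  R(7) = -115.
The minimum over the interval is -171, attained at x = 5.

-171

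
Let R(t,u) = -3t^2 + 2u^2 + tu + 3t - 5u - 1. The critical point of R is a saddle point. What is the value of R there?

-67/25

∂R/∂t = -6t + u + 3 = 0 and ∂R/∂u = t + 4u - 5 = 0, so (t, u) = (17/25, 27/25).
The Hessian has R_{tt} = -6, R_{uu} = 4, R_{tu} = 1, giving D = -25 < 0, so the point is a saddle point.
R(17/25, 27/25) = -67/25.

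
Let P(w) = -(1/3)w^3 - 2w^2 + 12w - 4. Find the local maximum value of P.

P'(w) = -w^2 - 4w + 12. Setting P'(w) = 0 gives w ∈ {-6, 2}.
Since P''(w) = -2w - 4, we get P''(-6) = 8 > 0 ⇒ local minimum; P''(2) = -8 < 0 ⇒ local maximum.
So the local maximum value is P(2) = 28/3.

28/3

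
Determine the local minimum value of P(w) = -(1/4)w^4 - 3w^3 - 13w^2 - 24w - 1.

59/4

P'(w) = -w^3 - 9w^2 - 26w - 24. Setting P'(w) = 0 gives w ∈ {-4, -3, -2}.
Second-derivative test with P''(w) = -3w^2 - 18w - 26: P''(-4) = -2 < 0 ⇒ local maximum; P''(-3) = 1 > 0 ⇒ local minimum; P''(-2) = -2 < 0 ⇒ local maximum.
The local minimum is P(-3) = 59/4.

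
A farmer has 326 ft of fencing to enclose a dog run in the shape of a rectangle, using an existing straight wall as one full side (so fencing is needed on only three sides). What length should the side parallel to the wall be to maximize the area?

Let the sides perpendicular to the wall have length x and the parallel side y, so 2x + y = 326 and the area is A = xy = x(326 − 2x).
A'(x) = 326 − 4x = 0 gives x = 163/2, and A''(x) = −4 < 0 confirms a maximum.
Then y = 326 − 2·163/2 = 163 and A = 26569/2.

163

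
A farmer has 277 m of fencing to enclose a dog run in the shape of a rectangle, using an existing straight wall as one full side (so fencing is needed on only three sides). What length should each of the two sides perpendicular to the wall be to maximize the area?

277/4

Let the sides perpendicular to the wall have length x and the parallel side y, so 2x + y = 277 and the area is A = xy = x(277 − 2x).
A'(x) = 277 − 4x = 0 gives x = 277/4, and A''(x) = −4 < 0 confirms a maximum.
Then y = 277 − 2·277/4 = 277/2 and A = 76729/8.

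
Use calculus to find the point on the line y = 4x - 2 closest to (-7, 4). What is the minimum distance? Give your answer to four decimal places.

Minimize D(x)^2 = (x + 7)^2 + (4x - 6)^2.
d/dx[D^2] = 2(x + 7) + 2·4·(4x - 6) = 0 ⇒ x = 1.
Then y = 2 and the distance is √(68) ≈ 8.2462.

8.2462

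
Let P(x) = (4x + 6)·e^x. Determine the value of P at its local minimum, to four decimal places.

Differentiating with the product rule gives P'(x) = (4x + 10)·e^x. Since e^x > 0, the only critical point is x = -5/2.
P''(-5/2) has the same sign as 4 > 0, so this is a local minimum.
P(-5/2) = (-4)·e^(-5/2) ≈ -0.3283.

-0.3283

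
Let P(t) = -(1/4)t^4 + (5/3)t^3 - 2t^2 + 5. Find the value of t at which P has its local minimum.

1

P'(t) = -t^3 + 5t^2 - 4t. Setting P'(t) = 0 gives t ∈ {0, 1, 4}.
Since P''(t) = -3t^2 + 10t - 4, we get P''(0) = -4 < 0 ⇒ local maximum; P''(1) = 3 > 0 ⇒ local minimum; P''(4) = -12 < 0 ⇒ local maximum.
The local minimum is P(1) = 53/12.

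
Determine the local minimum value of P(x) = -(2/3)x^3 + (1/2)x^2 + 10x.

-38/3

P'(x) = -2x^2 + x + 10. Setting P'(x) = 0 gives x ∈ {-2, 5/2}.
Since P''(x) = -4x + 1, we get P''(-2) = 9 > 0 ⇒ local minimum; P''(5/2) = -9 < 0 ⇒ local maximum.
The local minimum is P(-2) = -38/3.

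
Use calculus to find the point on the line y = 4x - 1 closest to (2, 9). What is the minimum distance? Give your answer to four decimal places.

0.4851

Minimize D(x)^2 = (x - 2)^2 + (4x - 10)^2.
d/dx[D^2] = 2(x - 2) + 2·4·(4x - 10) = 0 ⇒ x = 42/17.
Then y = 151/17 and the distance is √(4/17) ≈ 0.4851.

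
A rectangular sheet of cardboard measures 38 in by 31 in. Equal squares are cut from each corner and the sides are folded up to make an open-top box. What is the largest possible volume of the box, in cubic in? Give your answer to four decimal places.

2971.8534

With cut size x, the volume is V(x) = x(38 − 2x)(31 − 2x) for 0 < x < 15.5.
V'(x) = 12x^2 − 276x + 1178. Setting V'(x) = 0 gives x ≈ 5.6619 (the root in (0, 15.5)).
V''(x) = 24x − 276 is negative there, so this is the maximum; V ≈ 2971.8534.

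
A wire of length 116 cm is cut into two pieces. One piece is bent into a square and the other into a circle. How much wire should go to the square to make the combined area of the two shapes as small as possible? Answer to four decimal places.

Let x be the length used for the square. Square side x/4; circle radius (116−x)/(2π).
A(x) = (x/4)² + π·((116−x)/(2π))² = x²/16 + (116−x)²/(4π) for 0 ≤ x ≤ 116. A'(x) = x/8 − (116−x)/(2π) = 0 gives x = 4·116/(π+4) ≈ 64.9715.
A'' = 1/8 + 1/(2π) > 0, so this gives the minimum combined area; x ≈ 64.9715 cm to the square.

64.9715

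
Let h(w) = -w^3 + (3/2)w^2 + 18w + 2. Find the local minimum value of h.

Critical points: h'(w) = -3w^2 + 3w + 18 vanishes at w = -2, 3.
h''(w) = -6w + 3. h''(-2) = 15 > 0 ⇒ local minimum; h''(3) = -15 < 0 ⇒ local maximum.
So the local minimum value is h(-2) = -20.

-20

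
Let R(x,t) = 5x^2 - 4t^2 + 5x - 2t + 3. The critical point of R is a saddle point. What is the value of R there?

2

∂R/∂x = 10x + 5 = 0 and ∂R/∂t = -8t - 2 = 0, so (x, t) = (-1/2, -1/4).
The Hessian has R_{xx} = 10, R_{tt} = -8, R_{xt} = 0, giving D = -80 < 0, so the point is a saddle point.
R(-1/2, -1/4) = 2.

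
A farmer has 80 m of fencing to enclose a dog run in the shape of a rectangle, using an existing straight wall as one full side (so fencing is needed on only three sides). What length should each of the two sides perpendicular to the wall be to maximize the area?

Let the sides perpendicular to the wall have length x and the parallel side y, so 2x + y = 80 and the area is A = xy = x(80 − 2x).
A'(x) = 80 − 4x = 0 gives x = 20, and A''(x) = −4 < 0 confirms a maximum.
Then y = 80 − 2·20 = 40 and A = 800.

20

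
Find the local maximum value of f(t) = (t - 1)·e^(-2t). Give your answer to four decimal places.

0.0249

Differentiating with the product rule gives f'(t) = (-2t + 3)·e^(-2t). Since e^(-2t) > 0, the only critical point is t = 3/2.
f''(3/2) has the same sign as -2 < 0, so this is a local maximum.
f(3/2) = (1/2)·e^(-3) ≈ 0.0249.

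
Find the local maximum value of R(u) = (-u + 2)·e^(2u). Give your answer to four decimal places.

10.0428

By the product rule, R'(u) = (-2u + 3)·e^(2u). Since e^(2u) > 0, the only critical point is u = 3/2.
R''(3/2) has the same sign as -2 < 0, so this is a local maximum.
R(3/2) = (1/2)·e^(3) ≈ 10.0428.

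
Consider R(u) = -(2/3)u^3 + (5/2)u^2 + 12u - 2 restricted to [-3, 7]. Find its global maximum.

The derivative is -2u^2 + 5u + 12, which vanishes at u = -3/2 and u = 4.
Evaluating at the critical points and endpoints: R(-3) = 5/2,  R(-3/2) = -97/8,  R(4) = 130/3,  R(7) = -145/6.
So the maximum is R(4) = 130/3.

130/3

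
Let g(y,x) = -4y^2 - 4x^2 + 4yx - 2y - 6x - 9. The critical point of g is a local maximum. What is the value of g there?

-14/3

∂g/∂y = -8y + 4x - 2 = 0 and ∂g/∂x = 4y - 8x - 6 = 0, so (y, x) = (-5/6, -7/6).
The Hessian has g_{yy} = -8, g_{xx} = -8, g_{yx} = 4, giving D = 48 > 0 with g_{yy} < 0, so the point is a local maximum.
g(-5/6, -7/6) = -14/3.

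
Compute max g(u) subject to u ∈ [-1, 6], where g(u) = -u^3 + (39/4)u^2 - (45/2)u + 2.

Differentiating, g'(u) = -3u^2 + (39/2)u - 45/2; which vanishes at u = 3/2 and u = 5.
Candidates: g(-1) = 141/4, g(3/2) = -211/16, g(5) = 33/4, g(6) = 2.
Hence the absolute maximum is 141/4 at u = -1.

141/4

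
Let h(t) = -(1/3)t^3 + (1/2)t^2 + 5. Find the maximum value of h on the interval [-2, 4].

Differentiating, h'(t) = -t^2 + t; which vanishes at t = 0 and t = 1.
Candidates: h(-2) = 29/3, h(0) = 5, h(1) = 31/6, h(4) = -25/3.
The maximum over the interval is 29/3, attained at t = -2.

29/3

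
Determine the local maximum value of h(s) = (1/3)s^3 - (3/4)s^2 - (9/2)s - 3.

15/16

h'(s) = s^2 - (3/2)s - 9/2 = 0 at s = -3/2, 3.
Since h''(s) = 2s - 3/2, we get h''(-3/2) = -9/2 < 0 ⇒ local maximum; h''(3) = 9/2 > 0 ⇒ local minimum.
Thus h has its local maximum at s = -3/2, with value 15/16.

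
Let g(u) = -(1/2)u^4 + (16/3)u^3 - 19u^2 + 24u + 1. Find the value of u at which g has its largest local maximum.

g'(u) = -2u^3 + 16u^2 - 38u + 24 = 0 at u = 1, 3, 4.
g''(u) = -6u^2 + 32u - 38. g''(1) = -12 < 0 ⇒ local maximum; g''(3) = 4 > 0 ⇒ local minimum; g''(4) = -6 < 0 ⇒ local maximum.
So the largest local maximum value is g(1) = 65/6.

1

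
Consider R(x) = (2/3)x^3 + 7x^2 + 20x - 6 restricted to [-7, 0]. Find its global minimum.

R'(x) = 2x^2 + 14x + 20, which vanishes at x = -5 and x = -2.
Candidates: R(-7) = -95/3, R(-5) = -43/3, R(-2) = -70/3, R(0) = -6.
So the minimum is R(-7) = -95/3.

-95/3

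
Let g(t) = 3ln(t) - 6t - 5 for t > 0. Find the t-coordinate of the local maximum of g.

1/2

g'(t) = 3/t − 6 = 0 gives t = 1/2.
g''(t) = -3/t², which is negative for t > 0, so this is a local maximum.
g(1/2) = 3·ln(1/2) - 3 - 5 ≈ -10.0794.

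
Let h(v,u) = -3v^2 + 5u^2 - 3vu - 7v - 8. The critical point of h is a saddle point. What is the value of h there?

-307/69

∂h/∂v = -6v - 3u - 7 = 0 and ∂h/∂u = -3v + 10u = 0, so (v, u) = (-70/69, -7/23).
The Hessian has h_{vv} = -6, h_{uu} = 10, h_{vu} = -3, giving D = -69 < 0, so the point is a saddle point.
h(-70/69, -7/23) = -307/69.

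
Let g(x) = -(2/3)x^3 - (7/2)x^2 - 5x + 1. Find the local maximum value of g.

g'(x) = -2x^2 - 7x - 5 = 0 at x = -5/2, -1.
Since g''(x) = -4x - 7, we get g''(-5/2) = 3 > 0 ⇒ local minimum; g''(-1) = -3 < 0 ⇒ local maximum.
Thus g has its local maximum at x = -1, with value 19/6.

19/6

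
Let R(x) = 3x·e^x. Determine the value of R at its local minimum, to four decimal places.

By the product rule, R'(x) = (3x + 3)·e^x. Since e^x > 0, the only critical point is x = -1.
R''(-1) has the same sign as 3 > 0, so this is a local minimum.
R(-1) = (-3)·e^(-1) ≈ -1.1036.

-1.1036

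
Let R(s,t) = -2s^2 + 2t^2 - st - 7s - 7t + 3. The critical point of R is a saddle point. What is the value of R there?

∂R/∂s = -4s - t - 7 = 0 and ∂R/∂t = -s + 4t - 7 = 0, so (s, t) = (-35/17, 21/17).
The Hessian has R_{ss} = -4, R_{tt} = 4, R_{st} = -1, giving D = -17 < 0, so the point is a saddle point.
R(-35/17, 21/17) = 100/17.

100/17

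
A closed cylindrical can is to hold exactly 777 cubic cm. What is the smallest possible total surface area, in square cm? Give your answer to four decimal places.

With radius r and height h, πr²h = 777 so h = 777/(πr²), and S(r) = 2πr² + 2πrh = 2πr² + 2·777/r.
S'(r) = 4πr − 2·777/r² = 0 ⇒ r³ = 777/(2π), so r ≈ 4.9821 and h = 2r ≈ 9.9642.
S''(r) = 4π + 4·777/r³ > 0, so this is the minimum; S ≈ 467.8736.

467.8736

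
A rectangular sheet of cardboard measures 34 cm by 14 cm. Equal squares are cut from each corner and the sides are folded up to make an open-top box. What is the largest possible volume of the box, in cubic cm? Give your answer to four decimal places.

With cut size x, the volume is V(x) = x(34 − 2x)(14 − 2x) for 0 < x < 7.
V'(x) = 12x^2 − 192x + 476. Setting V'(x) = 0 gives x ≈ 3.0671 (the root in (0, 7)).
V''(x) = 24x − 192 is negative there, so this is the maximum; V ≈ 672.2679.

672.2679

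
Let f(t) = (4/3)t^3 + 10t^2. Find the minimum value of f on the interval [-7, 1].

0

f'(t) = 4t^2 + 20t, which vanishes at t = -5 and t = 0.
Compare values at every candidate in [-7, 1]: f(-7) = 98/3; f(-5) = 250/3; f(0) = 0; f(1) = 34/3.
So the minimum is f(0) = 0.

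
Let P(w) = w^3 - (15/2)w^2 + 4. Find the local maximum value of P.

4

Critical points: P'(w) = 3w^2 - 15w vanishes at w = 0, 5.
Second-derivative test with P''(w) = 6w - 15: P''(0) = -15 < 0 ⇒ local maximum; P''(5) = 15 > 0 ⇒ local minimum.
So the local maximum value is P(0) = 4.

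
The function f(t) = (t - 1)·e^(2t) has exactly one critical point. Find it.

Differentiating with the product rule gives f'(t) = (2t - 1)·e^(2t). Since e^(2t) > 0, the only critical point is t = 1/2.
f''(1/2) has the same sign as 2 > 0, so this is a local minimum.
f(1/2) = (-1/2)·e^(1) ≈ -1.3591.

1/2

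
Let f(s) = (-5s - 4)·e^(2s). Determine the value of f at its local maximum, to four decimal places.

Differentiating with the product rule gives f'(s) = (-10s - 13)·e^(2s). Since e^(2s) > 0, the only critical point is s = -13/10.
f''(-13/10) has the same sign as -10 < 0, so this is a local maximum.
f(-13/10) = (5/2)·e^(-13/5) ≈ 0.1857.

0.1857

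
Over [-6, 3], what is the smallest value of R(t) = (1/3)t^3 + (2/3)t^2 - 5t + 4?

-14

The derivative is t^2 + (4/3)t - 5, which vanishes at t = -3 and t = 5/3.
Evaluating at the critical points and endpoints: R(-6) = -14, R(-3) = 16, R(5/3) = -76/81, R(3) = 4.
So the minimum is R(-6) = -14.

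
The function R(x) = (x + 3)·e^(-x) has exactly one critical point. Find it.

Differentiating with the product rule gives R'(x) = (-x - 2)·e^(-x). Since e^(-x) > 0, the only critical point is x = -2.
R''(-2) has the same sign as -1 < 0, so this is a local maximum.
R(-2) = (1)·e^(2) ≈ 7.3891.

-2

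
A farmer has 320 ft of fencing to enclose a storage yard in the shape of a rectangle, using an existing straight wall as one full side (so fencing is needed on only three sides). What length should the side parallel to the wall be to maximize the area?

160

Let the sides perpendicular to the wall have length x and the parallel side y, so 2x + y = 320 and the area is A = xy = x(320 − 2x).
A'(x) = 320 − 4x = 0 gives x = 80, and A''(x) = −4 < 0 confirms a maximum.
Then y = 320 − 2·80 = 160 and A = 12800.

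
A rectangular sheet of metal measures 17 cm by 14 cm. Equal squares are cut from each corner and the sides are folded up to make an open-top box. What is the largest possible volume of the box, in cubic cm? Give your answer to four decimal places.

270.0707

With cut size x, the volume is V(x) = x(17 − 2x)(14 − 2x) for 0 < x < 7.
V'(x) = 12x^2 − 124x + 238. Setting V'(x) = 0 gives x ≈ 2.5473 (the root in (0, 7)).
V''(x) = 24x − 124 is negative there, so this is the maximum; V ≈ 270.0707.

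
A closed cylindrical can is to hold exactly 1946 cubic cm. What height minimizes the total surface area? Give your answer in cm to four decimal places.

13.5317

With radius r and height h, πr²h = 1946 so h = 1946/(πr²), and S(r) = 2πr² + 2πrh = 2πr² + 2·1946/r.
S'(r) = 4πr − 2·1946/r² = 0 ⇒ r³ = 1946/(2π), so r ≈ 6.7658 and h = 2r ≈ 13.5317.
S''(r) = 4π + 4·1946/r³ > 0, so this is the minimum; S ≈ 862.8655.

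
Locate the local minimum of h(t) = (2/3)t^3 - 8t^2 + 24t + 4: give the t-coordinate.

6

Critical points: h'(t) = 2t^2 - 16t + 24 vanishes at t = 2, 6.
Since h''(t) = 4t - 16, we get h''(2) = -8 < 0 ⇒ local maximum; h''(6) = 8 > 0 ⇒ local minimum.
So the local minimum value is h(6) = 4.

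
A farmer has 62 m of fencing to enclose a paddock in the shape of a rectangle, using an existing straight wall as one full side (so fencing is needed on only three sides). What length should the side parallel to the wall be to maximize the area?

Let the sides perpendicular to the wall have length x and the parallel side y, so 2x + y = 62 and the area is A = xy = x(62 − 2x).
A'(x) = 62 − 4x = 0 gives x = 31/2, and A''(x) = −4 < 0 confirms a maximum.
Then y = 62 − 2·31/2 = 31 and A = 961/2.

31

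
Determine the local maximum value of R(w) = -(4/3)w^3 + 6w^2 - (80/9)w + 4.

-26/81

R'(w) = -4w^2 + 12w - 80/9. Setting R'(w) = 0 gives w ∈ {4/3, 5/3}.
Second-derivative test with R''(w) = -8w + 12: R''(4/3) = 4/3 > 0 ⇒ local minimum; R''(5/3) = -4/3 < 0 ⇒ local maximum.
The local maximum is R(5/3) = -26/81.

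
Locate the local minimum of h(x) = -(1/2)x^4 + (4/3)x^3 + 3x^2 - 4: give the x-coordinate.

0

h'(x) = -2x^3 + 4x^2 + 6x. Setting h'(x) = 0 gives x ∈ {-1, 0, 3}.
Since h''(x) = -6x^2 + 8x + 6, we get h''(-1) = -8 < 0 ⇒ local maximum; h''(0) = 6 > 0 ⇒ local minimum; h''(3) = -24 < 0 ⇒ local maximum.
So the local minimum value is h(0) = -4.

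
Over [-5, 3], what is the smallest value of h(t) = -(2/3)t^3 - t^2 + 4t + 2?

Differentiating, h'(t) = -2t^2 - 2t + 4; which vanishes at t = -2 and t = 1.
Candidates: h(-5) = 121/3, h(-2) = -14/3, h(1) = 13/3, h(3) = -13.
So the minimum is h(3) = -13.

-13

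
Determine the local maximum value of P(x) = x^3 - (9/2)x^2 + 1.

P'(x) = 3x^2 - 9x. Setting P'(x) = 0 gives x ∈ {0, 3}.
Second-derivative test with P''(x) = 6x - 9: P''(0) = -9 < 0 ⇒ local maximum; P''(3) = 9 > 0 ⇒ local minimum.
So the local maximum value is P(0) = 1.

1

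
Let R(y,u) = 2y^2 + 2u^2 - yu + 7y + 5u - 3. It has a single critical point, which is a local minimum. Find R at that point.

-76/5

∂R/∂y = 4y - u + 7 = 0 and ∂R/∂u = -y + 4u + 5 = 0, so (y, u) = (-11/5, -9/5).
The Hessian has R_{yy} = 4, R_{uu} = 4, R_{yu} = -1, giving D = 15 > 0 with R_{yy} > 0, so the point is a local minimum.
R(-11/5, -9/5) = -76/5.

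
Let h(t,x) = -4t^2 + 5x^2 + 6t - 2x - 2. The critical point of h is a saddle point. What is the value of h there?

∂h/∂t = -8t + 6 = 0 and ∂h/∂x = 10x - 2 = 0, so (t, x) = (3/4, 1/5).
The Hessian has h_{tt} = -8, h_{xx} = 10, h_{tx} = 0, giving D = -80 < 0, so the point is a saddle point.
h(3/4, 1/5) = 1/20.

1/20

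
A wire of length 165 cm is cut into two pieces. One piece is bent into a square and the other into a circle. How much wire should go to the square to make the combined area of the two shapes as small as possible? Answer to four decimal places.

Let x be the length used for the square. Square side x/4; circle radius (165−x)/(2π).
A(x) = (x/4)² + π·((165−x)/(2π))² = x²/16 + (165−x)²/(4π) for 0 ≤ x ≤ 165. A'(x) = x/8 − (165−x)/(2π) = 0 gives x = 4·165/(π+4) ≈ 92.4164.
A'' = 1/8 + 1/(2π) > 0, so this gives the minimum combined area; x ≈ 92.4164 cm to the square.

92.4164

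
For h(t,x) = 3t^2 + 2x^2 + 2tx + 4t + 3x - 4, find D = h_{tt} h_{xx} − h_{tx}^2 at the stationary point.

∂h/∂t = 6t + 2x + 4 = 0 and ∂h/∂x = 2t + 4x + 3 = 0, so (t, x) = (-1/2, -1/2).
The Hessian has h_{tt} = 6, h_{xx} = 4, h_{tx} = 2, giving D = 20 > 0 with h_{tt} > 0, so the point is a local minimum.
D = (6)·(4) − (2)^2 = 20.

20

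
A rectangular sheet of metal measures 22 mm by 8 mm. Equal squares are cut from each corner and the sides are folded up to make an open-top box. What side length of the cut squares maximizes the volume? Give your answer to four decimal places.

With cut size x, the volume is V(x) = x(22 − 2x)(8 − 2x) for 0 < x < 4.
V'(x) = 12x^2 − 120x + 176. Setting V'(x) = 0 gives x ≈ 1.7854 (the root in (0, 4)).
V''(x) = 24x − 120 is negative there, so this is the maximum; V ≈ 145.7362.

1.7854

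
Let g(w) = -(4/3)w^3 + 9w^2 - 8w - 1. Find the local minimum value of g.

g'(w) = -4w^2 + 18w - 8. Setting g'(w) = 0 gives w ∈ {1/2, 4}.
Second-derivative test with g''(w) = -8w + 18: g''(1/2) = 14 > 0 ⇒ local minimum; g''(4) = -14 < 0 ⇒ local maximum.
The local minimum is g(1/2) = -35/12.

-35/12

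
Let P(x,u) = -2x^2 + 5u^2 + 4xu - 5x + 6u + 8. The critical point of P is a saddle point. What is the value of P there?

∂P/∂x = -4x + 4u - 5 = 0 and ∂P/∂u = 4x + 10u + 6 = 0, so (x, u) = (-37/28, -1/14).
The Hessian has P_{xx} = -4, P_{uu} = 10, P_{xu} = 4, giving D = -56 < 0, so the point is a saddle point.
P(-37/28, -1/14) = 621/56.

621/56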